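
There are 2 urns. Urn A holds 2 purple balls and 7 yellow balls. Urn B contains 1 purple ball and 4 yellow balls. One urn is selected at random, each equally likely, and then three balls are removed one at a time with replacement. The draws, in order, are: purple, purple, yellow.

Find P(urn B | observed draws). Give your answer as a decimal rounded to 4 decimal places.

Under each hypothesis, the probability of the observed sequence is: P(data | urn A) = (2/9)(2/9)(7/9) = 0.038409; P(data | urn B) = (1/5)(1/5)(4/5) = 0.032.
Multiplying each by its prior: 1/2 · 0.038409 = 0.019204, 1/2 · 0.032 = 0.016; these sum to 0.035204.
Therefore the posterior P(urn B | data) = (0.016) / (0.035204) = 0.45449.

0.4545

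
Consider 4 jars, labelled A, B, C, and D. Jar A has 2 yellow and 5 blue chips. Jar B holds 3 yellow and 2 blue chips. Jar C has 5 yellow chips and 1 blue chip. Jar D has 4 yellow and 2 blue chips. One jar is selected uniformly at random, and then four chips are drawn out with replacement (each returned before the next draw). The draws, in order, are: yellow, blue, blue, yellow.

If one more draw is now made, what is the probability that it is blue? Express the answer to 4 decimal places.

0.4315

Under each hypothesis, the probability of the observed sequence is: P(data | jar A) = (2/7)(5/7)(5/7)(2/7) = 0.041649; P(data | jar B) = (3/5)(2/5)(2/5)(3/5) = 0.0576; P(data | jar C) = (5/6)(1/6)(1/6)(5/6) = 0.01929; P(data | jar D) = (4/6)(2/6)(2/6)(4/6) = 0.049383.
Multiplying each by its prior: 1/4 · 0.041649 = 0.010412, 1/4 · 0.0576 = 0.0144, 1/4 · 0.01929 = 0.0048225, 1/4 · 0.049383 = 0.012346; with total 0.041981.
The posterior is then P(jar A | data) = 0.24803, P(jar B | data) = 0.34302, P(jar C | data) = 0.11488, P(jar D | data) = 0.29408.
The predictive probability is P(blue next | data) = (5/7)(0.24803) + (2/5)(0.34302) + (1/6)(0.11488) + (1/3)(0.29408) = 0.43154.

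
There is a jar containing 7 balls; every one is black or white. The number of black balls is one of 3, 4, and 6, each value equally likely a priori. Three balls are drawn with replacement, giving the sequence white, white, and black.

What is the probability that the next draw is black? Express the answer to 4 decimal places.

For each hypothesis, P(data | H) works out to: P(data | r = 3) = (4/7)(4/7)(3/7) = 48/343; P(data | r = 4) = (3/7)(3/7)(4/7) = 36/343; P(data | r = 6) = (1/7)(1/7)(6/7) = 6/343.
Weighting by the prior gives 1/3 · 48/343 = 16/343, 1/3 · 36/343 = 12/343, 1/3 · 6/343 = 2/343; these sum to 30/343.
The posterior is then P(r = 3 | data) = 8/15, P(r = 4 | data) = 2/5, P(r = 6 | data) = 1/15.
So P(black next | data) = Σ P(black next | H) P(H | data) = (3/7)(8/15) + (4/7)(2/5) + (6/7)(1/15) = 18/35.

0.5143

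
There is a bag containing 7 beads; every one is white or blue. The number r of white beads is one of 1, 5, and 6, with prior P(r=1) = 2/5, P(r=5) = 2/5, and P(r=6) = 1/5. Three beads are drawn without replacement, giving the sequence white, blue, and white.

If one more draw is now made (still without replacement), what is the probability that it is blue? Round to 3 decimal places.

0.182

For each hypothesis, P(data | H) works out to: P(data | r = 1) = (1/7)(6/6)(0/5) = 0; P(data | r = 5) = (5/7)(2/6)(4/5) = 4/21; P(data | r = 6) = (6/7)(1/6)(5/5) = 1/7.
Weighting by the prior gives 2/5 · 0 = 0, 2/5 · 4/21 = 8/105, 1/5 · 1/7 = 1/35; these sum to 11/105.
Dividing through by the total gives posterior P(r = 1 | data) = 0, P(r = 5 | data) = 8/11, P(r = 6 | data) = 3/11.
The predictive probability is P(blue next | data) = (1/4)(8/11) + (0)(3/11) = 2/11.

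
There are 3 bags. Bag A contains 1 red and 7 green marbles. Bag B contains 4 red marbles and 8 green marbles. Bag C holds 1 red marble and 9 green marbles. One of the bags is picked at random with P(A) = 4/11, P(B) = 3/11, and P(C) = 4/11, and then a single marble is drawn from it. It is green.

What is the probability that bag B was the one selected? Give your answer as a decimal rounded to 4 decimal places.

0.2198

Under each hypothesis, the probability of this draw is: P(data | bag A) = (7/8) = 7/8; P(data | bag B) = (8/12) = 2/3; P(data | bag C) = (9/10) = 9/10.
Multiplying each by its prior: 4/11 · 7/8 = 7/22, 3/11 · 2/3 = 2/11, 4/11 · 9/10 = 18/55; summing to 91/110.
Hence P(bag B | data) = (2/11) / (91/110) = 20/91.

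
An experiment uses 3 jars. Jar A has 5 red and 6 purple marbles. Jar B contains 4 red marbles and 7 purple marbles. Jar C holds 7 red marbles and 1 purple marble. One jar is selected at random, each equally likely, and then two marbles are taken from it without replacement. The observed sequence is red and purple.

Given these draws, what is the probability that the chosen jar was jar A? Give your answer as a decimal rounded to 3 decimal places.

Under each hypothesis, the probability of the observed sequence is: P(data | jar A) = (5/11)(6/10) = 0.27273; P(data | jar B) = (4/11)(7/10) = 0.25455; P(data | jar C) = (7/8)(1/7) = 0.125.
Weighting by the prior gives 1/3 · 0.27273 = 0.090909, 1/3 · 0.25455 = 0.084848, 1/3 · 0.125 = 0.041667; with total 0.21742.
Hence P(jar A | data) = (0.090909) / (0.21742) = 0.41812.

0.418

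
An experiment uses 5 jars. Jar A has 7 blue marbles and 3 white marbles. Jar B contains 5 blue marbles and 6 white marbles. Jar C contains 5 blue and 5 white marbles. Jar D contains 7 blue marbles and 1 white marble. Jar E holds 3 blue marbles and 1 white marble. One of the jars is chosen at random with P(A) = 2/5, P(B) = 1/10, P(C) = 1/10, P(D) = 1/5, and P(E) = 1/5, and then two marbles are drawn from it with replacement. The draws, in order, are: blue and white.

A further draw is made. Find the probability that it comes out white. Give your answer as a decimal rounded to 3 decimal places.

For each hypothesis, P(data | H) works out to: P(data | jar A) = (7/10)(3/10) = 0.21; P(data | jar B) = (5/11)(6/11) = 0.24793; P(data | jar C) = (5/10)(5/10) = 0.25; P(data | jar D) = (7/8)(1/8) = 0.10938; P(data | jar E) = (3/4)(1/4) = 0.1875.
The prior-weighted likelihoods are 2/5 · 0.21 = 0.084, 1/10 · 0.24793 = 0.024793, 1/10 · 0.25 = 0.025, 1/5 · 0.10938 = 0.021875, 1/5 · 0.1875 = 0.0375; these sum to 0.19317.
Normalising, the posterior is P(jar A | data) = 0.43485, P(jar B | data) = 0.12835, P(jar C | data) = 0.12942, P(jar D | data) = 0.11324, P(jar E | data) = 0.19413.
The predictive probability is P(white next | data) = (3/10)(0.43485) + (6/11)(0.12835) + (1/2)(0.12942) + (1/8)(0.11324) + (1/4)(0.19413) = 0.32786.

0.328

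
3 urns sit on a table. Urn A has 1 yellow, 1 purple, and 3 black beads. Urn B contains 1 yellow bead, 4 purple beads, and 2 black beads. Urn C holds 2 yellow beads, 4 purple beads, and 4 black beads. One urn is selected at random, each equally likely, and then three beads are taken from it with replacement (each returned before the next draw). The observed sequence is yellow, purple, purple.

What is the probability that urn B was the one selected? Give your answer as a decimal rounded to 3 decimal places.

For each hypothesis, P(data | H) works out to: P(data | urn A) = (1/5)(1/5)(1/5) = 0.008; P(data | urn B) = (1/7)(4/7)(4/7) = 0.046647; P(data | urn C) = (2/10)(4/10)(4/10) = 0.032.
Weighting by the prior gives 1/3 · 0.008 = 0.0026667, 1/3 · 0.046647 = 0.015549, 1/3 · 0.032 = 0.010667; with total 0.028882.
So P(urn B | data) = (0.015549) / (0.028882) = 0.53836.

0.538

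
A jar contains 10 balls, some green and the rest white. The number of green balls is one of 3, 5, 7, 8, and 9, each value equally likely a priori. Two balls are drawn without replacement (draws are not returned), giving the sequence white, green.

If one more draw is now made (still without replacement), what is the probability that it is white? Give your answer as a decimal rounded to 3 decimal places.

For each hypothesis, P(data | H) works out to: P(data | r = 3) = (7/10)(3/9) = 7/30; P(data | r = 5) = (5/10)(5/9) = 5/18; P(data | r = 7) = (3/10)(7/9) = 7/30; P(data | r = 8) = (2/10)(8/9) = 8/45; P(data | r = 9) = (1/10)(9/9) = 1/10.
The prior-weighted likelihoods are 1/5 · 7/30 = 7/150, 1/5 · 5/18 = 1/18, 1/5 · 7/30 = 7/150, 1/5 · 8/45 = 8/225, 1/5 · 1/10 = 1/50; summing to 46/225.
Dividing through by the total gives posterior P(r = 3 | data) = 21/92, P(r = 5 | data) = 25/92, P(r = 7 | data) = 21/92, P(r = 8 | data) = 4/23, P(r = 9 | data) = 9/92.
The predictive probability is P(white next | data) = (3/4)(21/92) + (1/2)(25/92) + (1/4)(21/92) + (1/8)(4/23) + (0)(9/92) = 71/184.

0.386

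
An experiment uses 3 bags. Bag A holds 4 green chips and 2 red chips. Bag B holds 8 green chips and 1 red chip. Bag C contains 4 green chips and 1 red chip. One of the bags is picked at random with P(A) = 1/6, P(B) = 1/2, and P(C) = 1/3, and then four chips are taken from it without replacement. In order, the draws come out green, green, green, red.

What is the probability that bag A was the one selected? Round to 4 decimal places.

0.1538

Under each hypothesis, the probability of the observed sequence is: P(data | bag A) = (4/6)(3/5)(2/4)(2/3) = 2/15; P(data | bag B) = (8/9)(7/8)(6/7)(1/6) = 1/9; P(data | bag C) = (4/5)(3/4)(2/3)(1/2) = 1/5.
Multiplying each by its prior: 1/6 · 2/15 = 1/45, 1/2 · 1/9 = 1/18, 1/3 · 1/5 = 1/15; summing to 13/90.
Therefore the posterior P(bag A | data) = (1/45) / (13/90) = 2/13.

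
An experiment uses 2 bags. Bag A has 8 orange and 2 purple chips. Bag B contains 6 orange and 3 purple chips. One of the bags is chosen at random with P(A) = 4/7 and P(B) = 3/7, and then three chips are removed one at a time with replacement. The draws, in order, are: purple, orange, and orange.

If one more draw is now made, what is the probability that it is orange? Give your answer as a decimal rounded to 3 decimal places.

0.738

The likelihood of the observed sequence under each hypothesis: P(data | bag A) = (2/10)(8/10)(8/10) = 0.128; P(data | bag B) = (3/9)(6/9)(6/9) = 0.14815.
The prior-weighted likelihoods are 4/7 · 0.128 = 0.073143, 3/7 · 0.14815 = 0.063492; these sum to 0.13663.
The posterior is then P(bag A | data) = 0.53532, P(bag B | data) = 0.46468.
Averaging over the posterior, P(orange next | data) = (4/5)(0.53532) + (2/3)(0.46468) = 0.73804.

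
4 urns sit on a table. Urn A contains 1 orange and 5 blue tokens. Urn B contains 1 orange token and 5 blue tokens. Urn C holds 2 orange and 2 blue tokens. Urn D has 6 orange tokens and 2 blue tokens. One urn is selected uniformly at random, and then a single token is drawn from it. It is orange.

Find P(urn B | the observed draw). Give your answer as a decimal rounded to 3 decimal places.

0.105

Compute the likelihood of this draw for each case: P(data | urn A) = (1/6) = 1/6; P(data | urn B) = (1/6) = 1/6; P(data | urn C) = (2/4) = 1/2; P(data | urn D) = (6/8) = 3/4.
Multiplying each by its prior: 1/4 · 1/6 = 1/24, 1/4 · 1/6 = 1/24, 1/4 · 1/2 = 1/8, 1/4 · 3/4 = 3/16; with total 19/48.
By Bayes' rule, P(urn B | data) = (1/24) / (19/48) = 2/19.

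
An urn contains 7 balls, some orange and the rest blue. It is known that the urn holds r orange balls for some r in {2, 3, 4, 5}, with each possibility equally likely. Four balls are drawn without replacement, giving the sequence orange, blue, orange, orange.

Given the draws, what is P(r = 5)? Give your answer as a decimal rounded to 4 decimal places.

0.5556

The likelihood of the observed sequence under each hypothesis: P(data | r = 2) = (2/7)(5/6)(1/5)(0/4) = 0; P(data | r = 3) = (3/7)(4/6)(2/5)(1/4) = 1/35; P(data | r = 4) = (4/7)(3/6)(3/5)(2/4) = 3/35; P(data | r = 5) = (5/7)(2/6)(4/5)(3/4) = 1/7.
Weighting by the prior gives 1/4 · 0 = 0, 1/4 · 1/35 = 1/140, 1/4 · 3/35 = 3/140, 1/4 · 1/7 = 1/28; these sum to 9/140.
So P(r = 5 | data) = (1/28) / (9/140) = 5/9.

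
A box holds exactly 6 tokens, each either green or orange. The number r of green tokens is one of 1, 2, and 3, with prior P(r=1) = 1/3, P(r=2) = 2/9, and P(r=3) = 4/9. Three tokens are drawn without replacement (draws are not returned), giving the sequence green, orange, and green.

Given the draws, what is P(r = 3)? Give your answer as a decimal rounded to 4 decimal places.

0.8182

The likelihood of the observed sequence under each hypothesis: P(data | r = 1) = (1/6)(5/5)(0/4) = 0; P(data | r = 2) = (2/6)(4/5)(1/4) = 1/15; P(data | r = 3) = (3/6)(3/5)(2/4) = 3/20.
The prior-weighted likelihoods are 1/3 · 0 = 0, 2/9 · 1/15 = 2/135, 4/9 · 3/20 = 1/15; summing to 11/135.
Therefore the posterior P(r = 3 | data) = (1/15) / (11/135) = 9/11.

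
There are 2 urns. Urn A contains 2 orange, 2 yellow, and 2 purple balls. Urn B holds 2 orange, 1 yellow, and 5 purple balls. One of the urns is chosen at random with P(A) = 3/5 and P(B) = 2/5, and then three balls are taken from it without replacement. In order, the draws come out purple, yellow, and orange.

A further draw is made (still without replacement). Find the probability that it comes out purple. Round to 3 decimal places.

0.440

For each hypothesis, P(data | H) works out to: P(data | urn A) = (2/6)(2/5)(2/4) = 0.066667; P(data | urn B) = (5/8)(1/7)(2/6) = 0.029762.
The prior-weighted likelihoods are 3/5 · 0.066667 = 0.04, 2/5 · 0.029762 = 0.011905; these sum to 0.051905.
The posterior is then P(urn A | data) = 0.77064, P(urn B | data) = 0.22936.
The predictive probability is P(purple next | data) = (1/3)(0.77064) + (4/5)(0.22936) = 0.44037.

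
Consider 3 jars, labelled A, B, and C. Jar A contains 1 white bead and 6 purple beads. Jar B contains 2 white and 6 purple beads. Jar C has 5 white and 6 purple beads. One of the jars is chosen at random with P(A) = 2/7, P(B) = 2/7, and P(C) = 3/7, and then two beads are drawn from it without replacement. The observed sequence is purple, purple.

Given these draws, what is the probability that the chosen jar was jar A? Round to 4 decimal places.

0.4305

For each hypothesis, P(data | H) works out to: P(data | jar A) = (6/7)(5/6) = 5/7; P(data | jar B) = (6/8)(5/7) = 15/28; P(data | jar C) = (6/11)(5/10) = 3/11.
Weighting by the prior gives 2/7 · 5/7 = 10/49, 2/7 · 15/28 = 15/98, 3/7 · 3/11 = 9/77; these sum to 73/154.
Hence P(jar A | data) = (10/49) / (73/154) = 220/511.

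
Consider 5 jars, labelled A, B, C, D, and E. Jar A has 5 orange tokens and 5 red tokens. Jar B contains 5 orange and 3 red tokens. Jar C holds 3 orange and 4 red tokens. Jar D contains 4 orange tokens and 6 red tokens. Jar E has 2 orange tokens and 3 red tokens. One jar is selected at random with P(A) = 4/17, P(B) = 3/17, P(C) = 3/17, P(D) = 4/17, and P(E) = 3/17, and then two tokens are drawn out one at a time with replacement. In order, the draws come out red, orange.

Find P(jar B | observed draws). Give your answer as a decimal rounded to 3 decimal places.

Compute the likelihood of the observed sequence for each case: P(data | jar A) = (5/10)(5/10) = 0.25; P(data | jar B) = (3/8)(5/8) = 0.23438; P(data | jar C) = (4/7)(3/7) = 0.2449; P(data | jar D) = (6/10)(4/10) = 0.24; P(data | jar E) = (3/5)(2/5) = 0.24.
Weighting by the prior gives 4/17 · 0.25 = 0.058824, 3/17 · 0.23438 = 0.04136, 3/17 · 0.2449 = 0.043217, 4/17 · 0.24 = 0.056471, 3/17 · 0.24 = 0.042353; summing to 0.24222.
Hence P(jar B | data) = (0.04136) / (0.24222) = 0.17075.

0.171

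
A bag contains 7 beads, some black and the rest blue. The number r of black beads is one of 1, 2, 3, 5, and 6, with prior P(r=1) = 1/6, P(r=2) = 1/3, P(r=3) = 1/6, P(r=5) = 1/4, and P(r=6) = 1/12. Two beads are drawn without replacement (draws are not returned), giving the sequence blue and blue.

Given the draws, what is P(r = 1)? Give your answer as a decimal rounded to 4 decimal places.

0.3529

For each hypothesis, P(data | H) works out to: P(data | r = 1) = (6/7)(5/6) = 5/7; P(data | r = 2) = (5/7)(4/6) = 10/21; P(data | r = 3) = (4/7)(3/6) = 2/7; P(data | r = 5) = (2/7)(1/6) = 1/21; P(data | r = 6) = (1/7)(0/6) = 0.
The prior-weighted likelihoods are 1/6 · 5/7 = 5/42, 1/3 · 10/21 = 10/63, 1/6 · 2/7 = 1/21, 1/4 · 1/21 = 1/84, 1/12 · 0 = 0; these sum to 85/252.
By Bayes' rule, P(r = 1 | data) = (5/42) / (85/252) = 6/17.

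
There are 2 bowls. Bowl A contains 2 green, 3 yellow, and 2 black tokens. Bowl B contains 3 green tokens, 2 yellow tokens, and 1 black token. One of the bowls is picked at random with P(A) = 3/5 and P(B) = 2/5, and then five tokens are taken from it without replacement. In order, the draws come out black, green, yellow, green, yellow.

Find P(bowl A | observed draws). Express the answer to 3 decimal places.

For each hypothesis, P(data | H) works out to: P(data | bowl A) = (2/7)(2/6)(3/5)(1/4)(2/3) = 0.0095238; P(data | bowl B) = (1/6)(3/5)(2/4)(2/3)(1/2) = 0.016667.
Weighting by the prior gives 3/5 · 0.0095238 = 0.0057143, 2/5 · 0.016667 = 0.0066667; these sum to 0.012381.
So P(bowl A | data) = (0.0057143) / (0.012381) = 0.46154.

0.462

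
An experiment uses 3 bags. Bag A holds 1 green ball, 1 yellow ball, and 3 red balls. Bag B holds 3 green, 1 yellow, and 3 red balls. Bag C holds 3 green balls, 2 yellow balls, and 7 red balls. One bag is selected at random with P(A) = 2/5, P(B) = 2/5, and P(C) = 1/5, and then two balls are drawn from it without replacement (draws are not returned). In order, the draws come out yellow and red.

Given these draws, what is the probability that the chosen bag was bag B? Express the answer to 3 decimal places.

0.260

The likelihood of the observed sequence under each hypothesis: P(data | bag A) = (1/5)(3/4) = 0.15; P(data | bag B) = (1/7)(3/6) = 0.071429; P(data | bag C) = (2/12)(7/11) = 0.10606.
The prior-weighted likelihoods are 2/5 · 0.15 = 0.06, 2/5 · 0.071429 = 0.028571, 1/5 · 0.10606 = 0.021212; summing to 0.10978.
By Bayes' rule, P(bag B | data) = (0.028571) / (0.10978) = 0.26025.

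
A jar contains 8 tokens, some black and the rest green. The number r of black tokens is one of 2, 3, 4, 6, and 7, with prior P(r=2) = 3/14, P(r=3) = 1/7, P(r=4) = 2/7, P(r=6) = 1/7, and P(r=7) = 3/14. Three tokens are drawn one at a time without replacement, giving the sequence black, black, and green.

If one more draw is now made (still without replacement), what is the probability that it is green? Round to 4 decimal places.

0.4180

For each hypothesis, P(data | H) works out to: P(data | r = 2) = (2/8)(1/7)(6/6) = 1/28; P(data | r = 3) = (3/8)(2/7)(5/6) = 5/56; P(data | r = 4) = (4/8)(3/7)(4/6) = 1/7; P(data | r = 6) = (6/8)(5/7)(2/6) = 5/28; P(data | r = 7) = (7/8)(6/7)(1/6) = 1/8.
Weighting by the prior gives 3/14 · 1/28 = 3/392, 1/7 · 5/56 = 5/392, 2/7 · 1/7 = 2/49, 1/7 · 5/28 = 5/196, 3/14 · 1/8 = 3/112; these sum to 89/784.
Normalising, the posterior is P(r = 2 | data) = 6/89, P(r = 3 | data) = 10/89, P(r = 4 | data) = 32/89, P(r = 6 | data) = 20/89, P(r = 7 | data) = 21/89.
Averaging over the posterior, P(green next | data) = (1)(6/89) + (4/5)(10/89) + (3/5)(32/89) + (1/5)(20/89) + (0)(21/89) = 186/445.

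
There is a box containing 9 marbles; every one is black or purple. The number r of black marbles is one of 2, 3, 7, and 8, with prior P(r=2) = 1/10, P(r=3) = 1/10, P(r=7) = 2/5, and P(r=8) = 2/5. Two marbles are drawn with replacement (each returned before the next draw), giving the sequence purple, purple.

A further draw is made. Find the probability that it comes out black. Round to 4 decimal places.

For each hypothesis, P(data | H) works out to: P(data | r = 2) = (7/9)(7/9) = 49/81; P(data | r = 3) = (6/9)(6/9) = 4/9; P(data | r = 7) = (2/9)(2/9) = 4/81; P(data | r = 8) = (1/9)(1/9) = 1/81.
The prior-weighted likelihoods are 1/10 · 49/81 = 49/810, 1/10 · 4/9 = 2/45, 2/5 · 4/81 = 8/405, 2/5 · 1/81 = 2/405; these sum to 7/54.
Dividing through by the total gives posterior P(r = 2 | data) = 7/15, P(r = 3 | data) = 12/35, P(r = 7 | data) = 16/105, P(r = 8 | data) = 4/105.
The predictive probability is P(black next | data) = (2/9)(7/15) + (1/3)(12/35) + (7/9)(16/105) + (8/9)(4/105) = 10/27.

0.3704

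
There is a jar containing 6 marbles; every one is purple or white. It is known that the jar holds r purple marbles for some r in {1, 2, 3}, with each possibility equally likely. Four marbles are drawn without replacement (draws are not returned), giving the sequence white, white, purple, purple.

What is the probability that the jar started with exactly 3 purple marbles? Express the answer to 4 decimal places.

0.6000

Compute the likelihood of the observed sequence for each case: P(data | r = 1) = (5/6)(4/5)(1/4)(0/3) = 0; P(data | r = 2) = (4/6)(3/5)(2/4)(1/3) = 1/15; P(data | r = 3) = (3/6)(2/5)(3/4)(2/3) = 1/10.
The prior-weighted likelihoods are 1/3 · 0 = 0, 1/3 · 1/15 = 1/45, 1/3 · 1/10 = 1/30; these sum to 1/18.
By Bayes' rule, P(r = 3 | data) = (1/30) / (1/18) = 3/5.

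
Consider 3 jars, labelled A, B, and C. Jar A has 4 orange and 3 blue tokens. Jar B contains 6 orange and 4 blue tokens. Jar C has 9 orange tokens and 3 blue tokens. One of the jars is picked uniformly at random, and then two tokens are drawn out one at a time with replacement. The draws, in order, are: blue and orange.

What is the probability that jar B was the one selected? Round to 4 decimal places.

0.3569

Under each hypothesis, the probability of the observed sequence is: P(data | jar A) = (3/7)(4/7) = 0.2449; P(data | jar B) = (4/10)(6/10) = 0.24; P(data | jar C) = (3/12)(9/12) = 0.1875.
Weighting by the prior gives 1/3 · 0.2449 = 0.081633, 1/3 · 0.24 = 0.08, 1/3 · 0.1875 = 0.0625; these sum to 0.22413.
Therefore the posterior P(jar B | data) = (0.08) / (0.22413) = 0.35693.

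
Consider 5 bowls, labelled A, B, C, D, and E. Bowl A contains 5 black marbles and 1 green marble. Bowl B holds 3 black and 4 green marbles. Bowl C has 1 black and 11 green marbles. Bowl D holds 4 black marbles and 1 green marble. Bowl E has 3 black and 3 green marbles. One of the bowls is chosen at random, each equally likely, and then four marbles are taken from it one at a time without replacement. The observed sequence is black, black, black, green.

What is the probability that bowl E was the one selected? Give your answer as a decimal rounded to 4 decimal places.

For each hypothesis, P(data | H) works out to: P(data | bowl A) = (5/6)(4/5)(3/4)(1/3) = 0.16667; P(data | bowl B) = (3/7)(2/6)(1/5)(4/4) = 0.028571; P(data | bowl C) = (1/12)(0/11) = 0; P(data | bowl D) = (4/5)(3/4)(2/3)(1/2) = 0.2; P(data | bowl E) = (3/6)(2/5)(1/4)(3/3) = 0.05.
Multiplying each by its prior: 1/5 · 0.16667 = 0.033333, 1/5 · 0.028571 = 0.0057143, 1/5 · 0 = 0, 1/5 · 0.2 = 0.04, 1/5 · 0.05 = 0.01; these sum to 0.089048.
Hence P(bowl E | data) = (0.01) / (0.089048) = 0.1123.

0.1123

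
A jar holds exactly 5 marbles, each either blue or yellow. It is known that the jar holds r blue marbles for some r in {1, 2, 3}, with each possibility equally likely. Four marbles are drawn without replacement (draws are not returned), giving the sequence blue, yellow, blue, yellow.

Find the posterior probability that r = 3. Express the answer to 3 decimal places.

Compute the likelihood of the observed sequence for each case: P(data | r = 1) = (1/5)(4/4)(0/3) = 0; P(data | r = 2) = (2/5)(3/4)(1/3)(2/2) = 1/10; P(data | r = 3) = (3/5)(2/4)(2/3)(1/2) = 1/10.
Multiplying each by its prior: 1/3 · 0 = 0, 1/3 · 1/10 = 1/30, 1/3 · 1/10 = 1/30; these sum to 1/15.
Hence P(r = 3 | data) = (1/30) / (1/15) = 1/2.

0.500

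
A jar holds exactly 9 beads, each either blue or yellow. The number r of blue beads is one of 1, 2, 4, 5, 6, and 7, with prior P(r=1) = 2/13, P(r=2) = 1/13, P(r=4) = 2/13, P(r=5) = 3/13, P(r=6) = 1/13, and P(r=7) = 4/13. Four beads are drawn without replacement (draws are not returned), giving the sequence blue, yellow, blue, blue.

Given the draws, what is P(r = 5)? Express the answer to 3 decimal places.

Under each hypothesis, the probability of the observed sequence is: P(data | r = 1) = (1/9)(8/8)(0/7) = 0; P(data | r = 2) = (2/9)(7/8)(1/7)(0/6) = 0; P(data | r = 4) = (4/9)(5/8)(3/7)(2/6) = 0.039683; P(data | r = 5) = (5/9)(4/8)(4/7)(3/6) = 0.079365; P(data | r = 6) = (6/9)(3/8)(5/7)(4/6) = 0.11905; P(data | r = 7) = (7/9)(2/8)(6/7)(5/6) = 0.13889.
Multiplying each by its prior: 2/13 · 0 = 0, 1/13 · 0 = 0, 2/13 · 0.039683 = 0.006105, 3/13 · 0.079365 = 0.018315, 1/13 · 0.11905 = 0.0091575, 4/13 · 0.13889 = 0.042735; with total 0.076313.
So P(r = 5 | data) = (0.018315) / (0.076313) = 0.24.

0.240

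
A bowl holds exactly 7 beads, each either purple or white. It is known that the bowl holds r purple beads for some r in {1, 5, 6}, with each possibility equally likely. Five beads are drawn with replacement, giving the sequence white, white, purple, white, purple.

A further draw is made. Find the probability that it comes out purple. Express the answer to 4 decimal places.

0.4526

The likelihood of the observed sequence under each hypothesis: P(data | r = 1) = (6/7)(6/7)(1/7)(6/7)(1/7) = 0.012852; P(data | r = 5) = (2/7)(2/7)(5/7)(2/7)(5/7) = 0.0119; P(data | r = 6) = (1/7)(1/7)(6/7)(1/7)(6/7) = 0.002142.
Multiplying each by its prior: 1/3 · 0.012852 = 0.0042839, 1/3 · 0.0119 = 0.0039666, 1/3 · 0.002142 = 0.00071399; these sum to 0.0089645.
Normalising, the posterior is P(r = 1 | data) = 0.47788, P(r = 5 | data) = 0.44248, P(r = 6 | data) = 0.079646.
The predictive probability is P(purple next | data) = (1/7)(0.47788) + (5/7)(0.44248) + (6/7)(0.079646) = 0.45259.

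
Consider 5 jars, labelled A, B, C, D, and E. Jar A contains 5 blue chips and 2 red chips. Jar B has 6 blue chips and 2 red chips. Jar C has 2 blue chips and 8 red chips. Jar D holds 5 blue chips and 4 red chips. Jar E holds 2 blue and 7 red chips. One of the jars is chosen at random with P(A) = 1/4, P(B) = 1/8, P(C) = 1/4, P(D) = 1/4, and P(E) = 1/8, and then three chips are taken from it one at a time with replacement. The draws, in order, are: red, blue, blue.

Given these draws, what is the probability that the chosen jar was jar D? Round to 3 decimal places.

0.339

The likelihood of the observed sequence under each hypothesis: P(data | jar A) = (2/7)(5/7)(5/7) = 0.14577; P(data | jar B) = (2/8)(6/8)(6/8) = 0.14062; P(data | jar C) = (8/10)(2/10)(2/10) = 0.032; P(data | jar D) = (4/9)(5/9)(5/9) = 0.13717; P(data | jar E) = (7/9)(2/9)(2/9) = 0.038409.
Multiplying each by its prior: 1/4 · 0.14577 = 0.036443, 1/8 · 0.14062 = 0.017578, 1/4 · 0.032 = 0.008, 1/4 · 0.13717 = 0.034294, 1/8 · 0.038409 = 0.0048011; these sum to 0.10112.
By Bayes' rule, P(jar D | data) = (0.034294) / (0.10112) = 0.33915.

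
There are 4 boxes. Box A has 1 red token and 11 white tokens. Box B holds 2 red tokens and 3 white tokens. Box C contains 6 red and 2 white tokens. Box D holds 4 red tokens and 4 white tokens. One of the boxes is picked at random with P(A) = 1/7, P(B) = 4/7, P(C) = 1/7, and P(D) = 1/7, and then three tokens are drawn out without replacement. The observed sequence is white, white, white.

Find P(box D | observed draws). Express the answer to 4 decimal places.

0.0585

The likelihood of the observed sequence under each hypothesis: P(data | box A) = (11/12)(10/11)(9/10) = 3/4; P(data | box B) = (3/5)(2/4)(1/3) = 1/10; P(data | box C) = (2/8)(1/7)(0/6) = 0; P(data | box D) = (4/8)(3/7)(2/6) = 1/14.
The prior-weighted likelihoods are 1/7 · 3/4 = 3/28, 4/7 · 1/10 = 2/35, 1/7 · 0 = 0, 1/7 · 1/14 = 1/98; these sum to 171/980.
Hence P(box D | data) = (1/98) / (171/980) = 10/171.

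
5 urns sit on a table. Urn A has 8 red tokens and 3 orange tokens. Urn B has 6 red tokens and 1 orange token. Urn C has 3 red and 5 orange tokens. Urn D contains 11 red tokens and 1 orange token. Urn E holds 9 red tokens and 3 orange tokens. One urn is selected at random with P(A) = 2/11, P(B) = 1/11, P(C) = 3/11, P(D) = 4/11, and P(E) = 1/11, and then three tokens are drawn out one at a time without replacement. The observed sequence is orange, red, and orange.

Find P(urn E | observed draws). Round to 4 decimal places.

0.0607

The likelihood of the observed sequence under each hypothesis: P(data | urn A) = (3/11)(8/10)(2/9) = 0.048485; P(data | urn B) = (1/7)(6/6)(0/5) = 0; P(data | urn C) = (5/8)(3/7)(4/6) = 0.17857; P(data | urn D) = (1/12)(11/11)(0/10) = 0; P(data | urn E) = (3/12)(9/11)(2/10) = 0.040909.
Weighting by the prior gives 2/11 · 0.048485 = 0.0088154, 1/11 · 0 = 0, 3/11 · 0.17857 = 0.048701, 4/11 · 0 = 0, 1/11 · 0.040909 = 0.003719; these sum to 0.061236.
Therefore the posterior P(urn E | data) = (0.003719) / (0.061236) = 0.060733.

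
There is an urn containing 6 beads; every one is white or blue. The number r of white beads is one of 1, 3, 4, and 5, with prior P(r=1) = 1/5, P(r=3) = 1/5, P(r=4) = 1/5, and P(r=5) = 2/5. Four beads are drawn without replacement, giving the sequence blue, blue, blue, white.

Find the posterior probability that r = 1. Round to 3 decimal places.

Under each hypothesis, the probability of the observed sequence is: P(data | r = 1) = (5/6)(4/5)(3/4)(1/3) = 1/6; P(data | r = 3) = (3/6)(2/5)(1/4)(3/3) = 1/20; P(data | r = 4) = (2/6)(1/5)(0/4) = 0; P(data | r = 5) = (1/6)(0/5) = 0.
The prior-weighted likelihoods are 1/5 · 1/6 = 1/30, 1/5 · 1/20 = 1/100, 1/5 · 0 = 0, 2/5 · 0 = 0; these sum to 13/300.
By Bayes' rule, P(r = 1 | data) = (1/30) / (13/300) = 10/13.

0.769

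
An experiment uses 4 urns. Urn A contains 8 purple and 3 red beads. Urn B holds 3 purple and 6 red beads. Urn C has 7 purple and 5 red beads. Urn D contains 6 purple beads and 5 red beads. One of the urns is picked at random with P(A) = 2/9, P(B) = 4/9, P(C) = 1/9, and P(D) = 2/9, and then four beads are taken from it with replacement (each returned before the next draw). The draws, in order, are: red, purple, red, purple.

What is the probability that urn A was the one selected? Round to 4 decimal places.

0.1717

Under each hypothesis, the probability of the observed sequence is: P(data | urn A) = (3/11)(8/11)(3/11)(8/11) = 0.039342; P(data | urn B) = (6/9)(3/9)(6/9)(3/9) = 0.049383; P(data | urn C) = (5/12)(7/12)(5/12)(7/12) = 0.059076; P(data | urn D) = (5/11)(6/11)(5/11)(6/11) = 0.061471.
Weighting by the prior gives 2/9 · 0.039342 = 0.0087426, 4/9 · 0.049383 = 0.021948, 1/9 · 0.059076 = 0.006564, 2/9 · 0.061471 = 0.01366; with total 0.050915.
By Bayes' rule, P(urn A | data) = (0.0087426) / (0.050915) = 0.17171.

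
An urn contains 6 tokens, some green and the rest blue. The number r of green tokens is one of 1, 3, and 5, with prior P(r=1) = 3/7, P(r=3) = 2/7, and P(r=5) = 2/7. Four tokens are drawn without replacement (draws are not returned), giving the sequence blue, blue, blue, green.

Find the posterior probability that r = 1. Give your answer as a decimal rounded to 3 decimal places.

Compute the likelihood of the observed sequence for each case: P(data | r = 1) = (5/6)(4/5)(3/4)(1/3) = 1/6; P(data | r = 3) = (3/6)(2/5)(1/4)(3/3) = 1/20; P(data | r = 5) = (1/6)(0/5) = 0.
Multiplying each by its prior: 3/7 · 1/6 = 1/14, 2/7 · 1/20 = 1/70, 2/7 · 0 = 0; summing to 3/35.
Hence P(r = 1 | data) = (1/14) / (3/35) = 5/6.

0.833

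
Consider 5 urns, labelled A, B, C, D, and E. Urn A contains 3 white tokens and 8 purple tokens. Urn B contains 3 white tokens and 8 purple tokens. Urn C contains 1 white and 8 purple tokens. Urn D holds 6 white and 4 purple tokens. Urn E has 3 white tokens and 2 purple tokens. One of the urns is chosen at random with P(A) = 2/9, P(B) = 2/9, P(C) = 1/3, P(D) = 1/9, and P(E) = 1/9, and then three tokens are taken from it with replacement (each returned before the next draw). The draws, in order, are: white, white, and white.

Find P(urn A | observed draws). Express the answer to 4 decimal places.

0.0784

For each hypothesis, P(data | H) works out to: P(data | urn A) = (3/11)(3/11)(3/11) = 0.020285; P(data | urn B) = (3/11)(3/11)(3/11) = 0.020285; P(data | urn C) = (1/9)(1/9)(1/9) = 0.0013717; P(data | urn D) = (6/10)(6/10)(6/10) = 0.216; P(data | urn E) = (3/5)(3/5)(3/5) = 0.216.
Weighting by the prior gives 2/9 · 0.020285 = 0.0045079, 2/9 · 0.020285 = 0.0045079, 1/3 · 0.0013717 = 0.00045725, 1/9 · 0.216 = 0.024, 1/9 · 0.216 = 0.024; with total 0.057473.
Therefore the posterior P(urn A | data) = (0.0045079) / (0.057473) = 0.078435.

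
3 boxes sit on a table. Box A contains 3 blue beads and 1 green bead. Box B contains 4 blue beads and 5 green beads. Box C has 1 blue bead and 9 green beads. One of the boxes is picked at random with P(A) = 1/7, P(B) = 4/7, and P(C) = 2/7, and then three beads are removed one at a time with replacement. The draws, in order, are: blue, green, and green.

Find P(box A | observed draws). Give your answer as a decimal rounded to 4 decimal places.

Under each hypothesis, the probability of the observed sequence is: P(data | box A) = (3/4)(1/4)(1/4) = 0.046875; P(data | box B) = (4/9)(5/9)(5/9) = 0.13717; P(data | box C) = (1/10)(9/10)(9/10) = 0.081.
Weighting by the prior gives 1/7 · 0.046875 = 0.0066964, 4/7 · 0.13717 = 0.078385, 2/7 · 0.081 = 0.023143; summing to 0.10822.
So P(box A | data) = (0.0066964) / (0.10822) = 0.061875.

0.0619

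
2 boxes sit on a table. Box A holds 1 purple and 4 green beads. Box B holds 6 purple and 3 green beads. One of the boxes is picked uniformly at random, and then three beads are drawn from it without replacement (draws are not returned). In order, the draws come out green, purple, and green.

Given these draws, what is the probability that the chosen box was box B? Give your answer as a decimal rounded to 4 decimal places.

0.2632

Under each hypothesis, the probability of the observed sequence is: P(data | box A) = (4/5)(1/4)(3/3) = 1/5; P(data | box B) = (3/9)(6/8)(2/7) = 1/14.
Weighting by the prior gives 1/2 · 1/5 = 1/10, 1/2 · 1/14 = 1/28; these sum to 19/140.
Therefore the posterior P(box B | data) = (1/28) / (19/140) = 5/19.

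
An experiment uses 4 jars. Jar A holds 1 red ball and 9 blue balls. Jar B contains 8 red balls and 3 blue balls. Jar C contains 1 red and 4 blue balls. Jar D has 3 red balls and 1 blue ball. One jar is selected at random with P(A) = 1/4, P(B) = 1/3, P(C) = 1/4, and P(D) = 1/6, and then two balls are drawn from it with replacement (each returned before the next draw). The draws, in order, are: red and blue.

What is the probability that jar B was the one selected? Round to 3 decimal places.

0.414

Under each hypothesis, the probability of the observed sequence is: P(data | jar A) = (1/10)(9/10) = 0.09; P(data | jar B) = (8/11)(3/11) = 0.19835; P(data | jar C) = (1/5)(4/5) = 0.16; P(data | jar D) = (3/4)(1/4) = 0.1875.
The prior-weighted likelihoods are 1/4 · 0.09 = 0.0225, 1/3 · 0.19835 = 0.066116, 1/4 · 0.16 = 0.04, 1/6 · 0.1875 = 0.03125; these sum to 0.15987.
So P(jar B | data) = (0.066116) / (0.15987) = 0.41357.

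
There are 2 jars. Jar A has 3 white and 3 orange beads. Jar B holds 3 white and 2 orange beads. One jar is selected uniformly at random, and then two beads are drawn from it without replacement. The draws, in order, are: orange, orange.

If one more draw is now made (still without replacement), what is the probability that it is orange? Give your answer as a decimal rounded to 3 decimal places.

0.167

Under each hypothesis, the probability of the observed sequence is: P(data | jar A) = (3/6)(2/5) = 1/5; P(data | jar B) = (2/5)(1/4) = 1/10.
Weighting by the prior gives 1/2 · 1/5 = 1/10, 1/2 · 1/10 = 1/20; with total 3/20.
Normalising, the posterior is P(jar A | data) = 2/3, P(jar B | data) = 1/3.
Averaging over the posterior, P(orange next | data) = (1/4)(2/3) + (0)(1/3) = 1/6.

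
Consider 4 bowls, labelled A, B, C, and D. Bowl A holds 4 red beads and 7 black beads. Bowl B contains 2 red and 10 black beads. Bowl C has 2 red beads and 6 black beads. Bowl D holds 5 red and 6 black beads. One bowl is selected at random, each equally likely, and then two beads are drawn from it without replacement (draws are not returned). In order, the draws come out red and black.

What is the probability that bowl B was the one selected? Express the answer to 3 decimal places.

The likelihood of the observed sequence under each hypothesis: P(data | bowl A) = (4/11)(7/10) = 0.25455; P(data | bowl B) = (2/12)(10/11) = 0.15152; P(data | bowl C) = (2/8)(6/7) = 0.21429; P(data | bowl D) = (5/11)(6/10) = 0.27273.
Weighting by the prior gives 1/4 · 0.25455 = 0.063636, 1/4 · 0.15152 = 0.037879, 1/4 · 0.21429 = 0.053571, 1/4 · 0.27273 = 0.068182; these sum to 0.22327.
Hence P(bowl B | data) = (0.037879) / (0.22327) = 0.16966.

0.170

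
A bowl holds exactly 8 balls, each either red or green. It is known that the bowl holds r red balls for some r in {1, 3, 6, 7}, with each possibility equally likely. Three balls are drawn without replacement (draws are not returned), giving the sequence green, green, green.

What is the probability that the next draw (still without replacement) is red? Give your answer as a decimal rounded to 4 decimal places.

Under each hypothesis, the probability of the observed sequence is: P(data | r = 1) = (7/8)(6/7)(5/6) = 5/8; P(data | r = 3) = (5/8)(4/7)(3/6) = 5/28; P(data | r = 6) = (2/8)(1/7)(0/6) = 0; P(data | r = 7) = (1/8)(0/7) = 0.
Multiplying each by its prior: 1/4 · 5/8 = 5/32, 1/4 · 5/28 = 5/112, 1/4 · 0 = 0, 1/4 · 0 = 0; these sum to 45/224.
Dividing through by the total gives posterior P(r = 1 | data) = 7/9, P(r = 3 | data) = 2/9, P(r = 6 | data) = 0, P(r = 7 | data) = 0.
The predictive probability is P(red next | data) = (1/5)(7/9) + (3/5)(2/9) = 13/45.

0.2889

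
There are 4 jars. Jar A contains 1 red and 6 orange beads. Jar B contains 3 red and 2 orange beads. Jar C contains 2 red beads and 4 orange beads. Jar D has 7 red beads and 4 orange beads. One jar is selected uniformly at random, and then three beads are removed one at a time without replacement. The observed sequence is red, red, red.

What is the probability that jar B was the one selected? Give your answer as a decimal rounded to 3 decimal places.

Compute the likelihood of the observed sequence for each case: P(data | jar A) = (1/7)(0/6) = 0; P(data | jar B) = (3/5)(2/4)(1/3) = 0.1; P(data | jar C) = (2/6)(1/5)(0/4) = 0; P(data | jar D) = (7/11)(6/10)(5/9) = 0.21212.
Weighting by the prior gives 1/4 · 0 = 0, 1/4 · 0.1 = 0.025, 1/4 · 0 = 0, 1/4 · 0.21212 = 0.05303; summing to 0.07803.
Hence P(jar B | data) = (0.025) / (0.07803) = 0.32039.

0.320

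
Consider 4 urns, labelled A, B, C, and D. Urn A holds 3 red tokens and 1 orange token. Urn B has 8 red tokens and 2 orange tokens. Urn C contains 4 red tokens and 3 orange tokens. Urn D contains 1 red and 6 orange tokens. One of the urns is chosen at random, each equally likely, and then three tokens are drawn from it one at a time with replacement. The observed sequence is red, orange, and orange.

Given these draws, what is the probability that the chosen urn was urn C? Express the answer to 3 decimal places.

0.363

For each hypothesis, P(data | H) works out to: P(data | urn A) = (3/4)(1/4)(1/4) = 0.046875; P(data | urn B) = (8/10)(2/10)(2/10) = 0.032; P(data | urn C) = (4/7)(3/7)(3/7) = 0.10496; P(data | urn D) = (1/7)(6/7)(6/7) = 0.10496.
The prior-weighted likelihoods are 1/4 · 0.046875 = 0.011719, 1/4 · 0.032 = 0.008, 1/4 · 0.10496 = 0.026239, 1/4 · 0.10496 = 0.026239; these sum to 0.072197.
Hence P(urn C | data) = (0.026239) / (0.072197) = 0.36344.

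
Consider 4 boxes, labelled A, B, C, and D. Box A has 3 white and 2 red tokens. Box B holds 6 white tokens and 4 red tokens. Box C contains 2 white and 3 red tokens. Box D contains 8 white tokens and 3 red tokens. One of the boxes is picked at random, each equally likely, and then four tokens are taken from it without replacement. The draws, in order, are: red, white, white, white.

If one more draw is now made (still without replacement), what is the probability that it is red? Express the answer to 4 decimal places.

Compute the likelihood of the observed sequence for each case: P(data | box A) = (2/5)(3/4)(2/3)(1/2) = 0.1; P(data | box B) = (4/10)(6/9)(5/8)(4/7) = 0.095238; P(data | box C) = (3/5)(2/4)(1/3)(0/2) = 0; P(data | box D) = (3/11)(8/10)(7/9)(6/8) = 0.12727.
Multiplying each by its prior: 1/4 · 0.1 = 0.025, 1/4 · 0.095238 = 0.02381, 1/4 · 0 = 0, 1/4 · 0.12727 = 0.031818; these sum to 0.080628.
Dividing through by the total gives posterior P(box A | data) = 0.31007, P(box B | data) = 0.2953, P(box C | data) = 0, P(box D | data) = 0.39463.
Averaging over the posterior, P(red next | data) = (1)(0.31007) + (1/2)(0.2953) + (2/7)(0.39463) = 0.57047.

0.5705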